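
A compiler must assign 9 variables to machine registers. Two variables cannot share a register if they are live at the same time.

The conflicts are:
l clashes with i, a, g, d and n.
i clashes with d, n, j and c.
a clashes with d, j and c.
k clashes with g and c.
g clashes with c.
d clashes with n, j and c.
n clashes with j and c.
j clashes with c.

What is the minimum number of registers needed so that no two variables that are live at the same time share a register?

5

i, d, n, j, c pairwise conflict, so at least 5 registers are needed.
5 registers suffice: l=1, i=4, a=3, k=3, g=2, d=2, n=3, j=5, c=1. No two conflicting variables share a register.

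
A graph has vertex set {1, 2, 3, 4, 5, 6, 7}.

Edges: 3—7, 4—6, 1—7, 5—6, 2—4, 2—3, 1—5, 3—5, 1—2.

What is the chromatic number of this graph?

The cycle 6-5-3-2-4-6 has odd length 5, so it cannot be 2-colored; at least 3 colors are needed.
3 colors suffice: color red → {1, 3, 6}; color blue → {2, 5, 7}; color green → {4}. Each edge has distinct colors on its endpoints.

3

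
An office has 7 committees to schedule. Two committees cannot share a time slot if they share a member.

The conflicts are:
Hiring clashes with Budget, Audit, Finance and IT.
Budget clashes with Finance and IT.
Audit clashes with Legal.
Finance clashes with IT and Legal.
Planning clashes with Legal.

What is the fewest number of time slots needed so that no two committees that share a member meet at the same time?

4

Hiring, Budget, Finance, IT pairwise conflict, so at least 4 time slots are needed.
4 time slots suffice: time slot 1 → {Hiring, Legal}; time slot 2 → {Audit, Finance, Planning}; time slot 3 → {Budget}; time slot 4 → {IT}. Every pair that conflicts lands in different time slots.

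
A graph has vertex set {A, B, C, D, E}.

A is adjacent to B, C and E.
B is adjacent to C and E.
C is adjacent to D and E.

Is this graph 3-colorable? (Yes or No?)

A, B, C, E are mutually adjacent (a clique of size 4), so at least 4 colors are needed.
So 3 colors are not enough.

No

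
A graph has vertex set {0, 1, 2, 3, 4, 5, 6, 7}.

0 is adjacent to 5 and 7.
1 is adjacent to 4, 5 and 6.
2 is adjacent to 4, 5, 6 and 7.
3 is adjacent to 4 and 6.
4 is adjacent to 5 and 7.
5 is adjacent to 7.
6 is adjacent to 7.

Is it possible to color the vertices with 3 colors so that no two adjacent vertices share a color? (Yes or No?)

No

2, 4, 5, 7 are mutually adjacent (a clique of size 4), so at least 4 colors are needed.
So 3 colors are not enough.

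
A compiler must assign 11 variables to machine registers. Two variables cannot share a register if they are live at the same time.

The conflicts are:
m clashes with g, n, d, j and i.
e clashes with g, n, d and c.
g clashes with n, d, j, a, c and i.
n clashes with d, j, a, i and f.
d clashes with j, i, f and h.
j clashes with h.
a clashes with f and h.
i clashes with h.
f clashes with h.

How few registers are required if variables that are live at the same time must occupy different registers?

m, g, n, d, j pairwise conflict, so at least 5 registers are needed.
5 registers suffice: register 1 → {g, h}; register 2 → {n, c}; register 3 → {d, a}; register 4 → {e, j, i, f}; register 5 → {m}. No two conflicting variables share a register.

5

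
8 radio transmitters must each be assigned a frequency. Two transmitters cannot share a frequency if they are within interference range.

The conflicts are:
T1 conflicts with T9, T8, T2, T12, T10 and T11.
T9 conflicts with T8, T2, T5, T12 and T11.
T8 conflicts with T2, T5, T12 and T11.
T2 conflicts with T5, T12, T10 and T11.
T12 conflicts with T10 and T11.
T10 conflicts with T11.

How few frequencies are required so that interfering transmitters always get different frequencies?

6

T1, T9, T8, T2, T12, T11 pairwise conflict, so at least 6 frequencies are needed.
6 frequencies suffice: frequency 1 → {T2}; frequency 2 → {T1, T5}; frequency 3 → {T12}; frequency 4 → {T8, T10}; frequency 5 → {T11}; frequency 6 → {T9}. Every pair that conflicts lands in different frequencies.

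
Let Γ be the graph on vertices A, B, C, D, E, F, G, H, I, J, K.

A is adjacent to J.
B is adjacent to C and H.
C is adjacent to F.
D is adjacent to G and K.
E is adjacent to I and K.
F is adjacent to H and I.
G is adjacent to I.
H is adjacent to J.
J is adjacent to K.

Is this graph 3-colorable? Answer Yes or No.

Yes

The chromatic number is 3. The cycle E-I-G-D-K-E has odd length 5, so it cannot be 2-colored; at least 3 colors are needed.
3 colors suffice: color 1 → {A, C, H, I, K}; color 2 → {B, E, F, G, J}; color 3 → {D}.
That is already a proper 3-coloring.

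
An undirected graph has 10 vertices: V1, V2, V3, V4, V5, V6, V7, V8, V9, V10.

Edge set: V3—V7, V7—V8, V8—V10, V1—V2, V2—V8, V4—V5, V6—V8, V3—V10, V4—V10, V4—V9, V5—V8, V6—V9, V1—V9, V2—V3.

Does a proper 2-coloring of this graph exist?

No

The cycle V6-V9-V1-V2-V8-V6 has odd length 5, so it cannot be 2-colored; at least 3 colors are needed.
So 2 colors are not enough.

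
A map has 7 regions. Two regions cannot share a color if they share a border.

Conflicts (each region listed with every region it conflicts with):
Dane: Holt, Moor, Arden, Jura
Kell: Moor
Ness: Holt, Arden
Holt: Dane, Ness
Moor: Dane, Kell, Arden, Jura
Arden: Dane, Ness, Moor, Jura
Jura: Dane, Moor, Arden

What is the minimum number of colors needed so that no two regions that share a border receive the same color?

Dane, Moor, Arden, Jura pairwise conflict, so at least 4 colors are needed.
A valid assignment using 4 colors: Dane=2, Kell=1, Ness=2, Holt=1, Moor=3, Arden=1, Jura=4. No two conflicting regions share a color.

4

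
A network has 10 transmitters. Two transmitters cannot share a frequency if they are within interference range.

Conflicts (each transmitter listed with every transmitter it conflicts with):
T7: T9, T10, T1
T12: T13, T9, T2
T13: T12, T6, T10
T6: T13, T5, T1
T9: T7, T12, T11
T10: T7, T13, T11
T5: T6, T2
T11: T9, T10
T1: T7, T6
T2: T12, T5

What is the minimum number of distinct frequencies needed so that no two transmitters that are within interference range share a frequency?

3

The cycle T9-T12-T13-T10-T11-T9 has odd length 5, so it cannot be 2-colored; at least 3 frequencies are needed.
3 frequencies suffice: frequency 1 → {T13, T9, T1, T2}; frequency 2 → {T7, T12, T6, T11}; frequency 3 → {T10, T5}. Every pair that conflicts lands in different frequencies.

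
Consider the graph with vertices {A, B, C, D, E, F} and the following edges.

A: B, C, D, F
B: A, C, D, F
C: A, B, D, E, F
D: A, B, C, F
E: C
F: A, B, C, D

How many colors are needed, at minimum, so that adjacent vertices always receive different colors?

5

A, B, C, D, F form a clique, so at least 5 colors are needed.
5 colors suffice: color red → {C}; color blue → {D, E}; color green → {A}; color yellow → {B}; color purple → {F}. Each edge has distinct colors on its endpoints.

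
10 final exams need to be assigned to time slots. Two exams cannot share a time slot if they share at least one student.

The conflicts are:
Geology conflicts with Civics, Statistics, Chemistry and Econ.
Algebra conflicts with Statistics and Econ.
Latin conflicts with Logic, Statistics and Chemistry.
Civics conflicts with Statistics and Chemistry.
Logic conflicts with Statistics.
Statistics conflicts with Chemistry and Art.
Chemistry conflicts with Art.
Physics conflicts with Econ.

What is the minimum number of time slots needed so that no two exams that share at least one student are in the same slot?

Geology, Civics, Statistics, Chemistry all conflict with each other, so at least 4 time slots are needed.
4 time slots suffice: time slot 1 → {Statistics, Econ}; time slot 2 → {Algebra, Logic, Chemistry, Physics}; time slot 3 → {Geology, Latin, Art}; time slot 4 → {Civics}. No two conflicting exams share a time slot.

4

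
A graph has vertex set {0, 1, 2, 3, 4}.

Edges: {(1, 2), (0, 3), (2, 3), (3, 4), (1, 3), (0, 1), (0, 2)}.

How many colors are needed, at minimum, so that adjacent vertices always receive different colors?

4

0, 1, 2, 3 are pairwise adjacent (a clique of size 4), so at least 4 colors are needed.
4 colors suffice: 0=d, 1=b, 2=c, 3=a, 4=b. Every edge joins two different colors.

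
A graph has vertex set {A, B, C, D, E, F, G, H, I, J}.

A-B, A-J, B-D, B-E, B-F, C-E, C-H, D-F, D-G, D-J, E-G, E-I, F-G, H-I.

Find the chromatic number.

3

B, D, F form a triangle, so at least 3 colors are needed.
3 colors suffice: color 1 → {B, C, G, I, J}; color 2 → {A, D, E, H}; color 3 → {F}. No two adjacent vertices share a color.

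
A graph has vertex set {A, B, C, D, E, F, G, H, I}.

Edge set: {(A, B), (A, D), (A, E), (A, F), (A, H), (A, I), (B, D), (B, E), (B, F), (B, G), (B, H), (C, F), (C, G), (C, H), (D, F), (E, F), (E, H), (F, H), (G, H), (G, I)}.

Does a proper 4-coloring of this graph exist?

No

A, B, E, F, H form a clique, so at least 5 colors are needed.
So 4 colors are not enough.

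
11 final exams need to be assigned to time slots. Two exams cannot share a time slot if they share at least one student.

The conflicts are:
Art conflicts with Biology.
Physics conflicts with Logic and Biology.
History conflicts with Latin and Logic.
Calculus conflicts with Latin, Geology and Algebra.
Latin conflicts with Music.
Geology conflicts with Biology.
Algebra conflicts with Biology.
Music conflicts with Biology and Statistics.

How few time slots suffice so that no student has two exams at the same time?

The cycle Latin-Calculus-Geology-Biology-Music-Latin has odd length 5, so it cannot be 2-colored; at least 3 time slots are needed.
A valid assignment using 3 time slots: Art=2, Physics=2, History=2, Calculus=2, Latin=1, Geology=3, Logic=1, Algebra=3, Music=2, Biology=1, Statistics=1. No two conflicting exams share a time slot.

3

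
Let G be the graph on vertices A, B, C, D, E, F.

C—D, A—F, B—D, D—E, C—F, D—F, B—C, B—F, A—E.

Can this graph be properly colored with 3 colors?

B, C, D, F are mutually adjacent (a clique of size 4), so at least 4 colors are needed.
So 3 colors are not enough.

No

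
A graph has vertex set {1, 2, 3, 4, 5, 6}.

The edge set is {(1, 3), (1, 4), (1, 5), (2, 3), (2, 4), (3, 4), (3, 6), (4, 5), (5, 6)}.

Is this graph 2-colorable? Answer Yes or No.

1, 3, 4 form a triangle, so at least 3 colors are needed.
So 2 colors are not enough.

No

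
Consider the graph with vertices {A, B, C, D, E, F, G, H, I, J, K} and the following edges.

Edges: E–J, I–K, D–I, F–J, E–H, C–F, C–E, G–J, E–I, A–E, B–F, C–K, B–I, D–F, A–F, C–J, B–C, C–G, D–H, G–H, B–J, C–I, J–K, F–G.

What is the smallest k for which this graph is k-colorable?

B, C, F, J form a clique, so at least 4 colors are needed.
4 colors suffice: color red → {A, C, H}; color blue → {F, I}; color green → {D, J}; color yellow → {B, E, G, K}. Each edge has distinct colors on its endpoints.

4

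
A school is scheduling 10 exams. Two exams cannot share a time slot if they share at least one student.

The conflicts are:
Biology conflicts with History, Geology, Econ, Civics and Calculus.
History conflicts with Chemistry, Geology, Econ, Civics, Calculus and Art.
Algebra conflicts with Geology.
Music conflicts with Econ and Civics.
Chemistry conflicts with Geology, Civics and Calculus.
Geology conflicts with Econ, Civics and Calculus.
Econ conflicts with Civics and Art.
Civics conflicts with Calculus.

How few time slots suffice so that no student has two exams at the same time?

Biology, History, Geology, Econ, Civics all conflict with each other, so at least 5 time slots are needed.
5 time slots suffice: time slot 1 → {History, Algebra, Music}; time slot 2 → {Geology, Art}; time slot 3 → {Civics}; time slot 4 → {Econ, Calculus}; time slot 5 → {Biology, Chemistry}. Every pair that conflicts lands in different time slots.

5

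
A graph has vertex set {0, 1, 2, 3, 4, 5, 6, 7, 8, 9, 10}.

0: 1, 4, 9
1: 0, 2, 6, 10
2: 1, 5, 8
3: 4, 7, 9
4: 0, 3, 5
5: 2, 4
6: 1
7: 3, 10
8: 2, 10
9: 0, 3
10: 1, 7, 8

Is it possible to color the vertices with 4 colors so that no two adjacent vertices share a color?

Yes

The chromatic number is 3. The cycle 1-0-4-5-2-1 has odd length 5, so it cannot be 2-colored; at least 3 colors are needed.
3 colors suffice: color red → {1, 4, 7, 8, 9}; color blue → {0, 2, 3, 6, 10}; color green → {5}.
Since 4 ≥ 3, a proper 4-coloring certainly exists.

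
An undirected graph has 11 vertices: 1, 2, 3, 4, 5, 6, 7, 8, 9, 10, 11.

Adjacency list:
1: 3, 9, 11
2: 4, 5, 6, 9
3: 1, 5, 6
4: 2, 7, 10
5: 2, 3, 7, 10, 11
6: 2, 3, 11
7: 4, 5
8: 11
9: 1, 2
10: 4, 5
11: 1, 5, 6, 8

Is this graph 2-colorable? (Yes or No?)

No

The cycle 9-1-11-5-2-9 has odd length 5, so it cannot be 2-colored; at least 3 colors are needed.
So 2 colors are not enough.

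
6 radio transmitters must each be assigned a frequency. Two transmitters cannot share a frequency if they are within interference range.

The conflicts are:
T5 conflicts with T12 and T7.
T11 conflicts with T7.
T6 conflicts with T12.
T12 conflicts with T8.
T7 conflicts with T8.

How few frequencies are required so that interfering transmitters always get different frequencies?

2

T6 and T12 conflict, so at least 2 frequencies are needed.
2 frequencies suffice: frequency 1 → {T12, T7}; frequency 2 → {T5, T11, T6, T8}. Every pair that conflicts lands in different frequencies.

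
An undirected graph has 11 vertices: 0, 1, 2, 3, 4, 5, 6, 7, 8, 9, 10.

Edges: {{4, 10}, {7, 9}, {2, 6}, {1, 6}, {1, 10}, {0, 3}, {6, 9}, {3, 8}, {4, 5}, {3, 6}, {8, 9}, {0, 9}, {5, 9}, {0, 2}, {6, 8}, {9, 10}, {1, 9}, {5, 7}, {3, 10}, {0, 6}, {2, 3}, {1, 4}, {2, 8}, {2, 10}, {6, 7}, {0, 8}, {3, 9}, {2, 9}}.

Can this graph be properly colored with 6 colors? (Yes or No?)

The chromatic number is 6. 0, 2, 3, 6, 8, 9 are pairwise adjacent (a clique of size 6), so at least 6 colors are needed.
6 colors suffice: color a → {4, 9}; color b → {5, 6, 10}; color c → {1, 3, 7}; color d → {2}; color e → {8}; color f → {0}.
That is already a proper 6-coloring.

Yes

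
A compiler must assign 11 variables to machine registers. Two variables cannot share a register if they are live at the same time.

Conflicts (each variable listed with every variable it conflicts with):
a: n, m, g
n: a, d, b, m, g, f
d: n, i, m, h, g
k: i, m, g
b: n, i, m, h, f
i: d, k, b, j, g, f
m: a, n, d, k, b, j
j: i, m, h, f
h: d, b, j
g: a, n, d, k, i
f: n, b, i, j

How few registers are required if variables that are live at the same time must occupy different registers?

3

i, j, f pairwise conflict, so at least 3 registers are needed.
3 registers suffice: a=3, n=2, d=3, k=3, b=3, i=2, m=1, j=3, h=1, g=1, f=1. Each listed conflict is separated.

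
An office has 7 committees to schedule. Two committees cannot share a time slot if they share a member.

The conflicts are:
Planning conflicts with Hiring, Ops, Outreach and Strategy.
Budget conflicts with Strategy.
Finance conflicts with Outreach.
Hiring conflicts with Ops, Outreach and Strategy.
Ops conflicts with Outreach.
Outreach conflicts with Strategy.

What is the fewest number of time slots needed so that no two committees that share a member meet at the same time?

4

Planning, Hiring, Ops, Outreach are mutually in conflict, so at least 4 time slots are needed.
4 time slots suffice: time slot 1 → {Budget, Outreach}; time slot 2 → {Finance, Ops, Strategy}; time slot 3 → {Hiring}; time slot 4 → {Planning}. Every pair that conflicts lands in different time slots.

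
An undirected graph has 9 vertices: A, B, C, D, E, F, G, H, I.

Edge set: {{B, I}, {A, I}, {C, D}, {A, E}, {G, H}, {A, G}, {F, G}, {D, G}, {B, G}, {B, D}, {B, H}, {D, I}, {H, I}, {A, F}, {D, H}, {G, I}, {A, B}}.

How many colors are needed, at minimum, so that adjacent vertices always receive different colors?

5

B, D, G, H, I form a clique, so at least 5 colors are needed.
5 colors suffice: A=2, B=4, C=1, D=2, E=1, F=3, G=1, H=5, I=3. Every edge joins two different colors.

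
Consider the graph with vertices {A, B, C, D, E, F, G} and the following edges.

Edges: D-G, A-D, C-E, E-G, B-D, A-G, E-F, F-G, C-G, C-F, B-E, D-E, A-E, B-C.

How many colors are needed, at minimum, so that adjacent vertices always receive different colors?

C, E, F, G are pairwise adjacent (a clique of size 4), so at least 4 colors are needed.
4 colors suffice: color 1 → {E}; color 2 → {B, G}; color 3 → {C, D}; color 4 → {A, F}. Every edge joins two different colors.

4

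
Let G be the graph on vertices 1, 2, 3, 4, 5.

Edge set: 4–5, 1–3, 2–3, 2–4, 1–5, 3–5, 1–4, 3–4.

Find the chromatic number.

1, 3, 4, 5 form a clique, so at least 4 colors are needed.
4 colors suffice: color a → {3}; color b → {4}; color c → {1, 2}; color d → {5}. Each edge has distinct colors on its endpoints.

4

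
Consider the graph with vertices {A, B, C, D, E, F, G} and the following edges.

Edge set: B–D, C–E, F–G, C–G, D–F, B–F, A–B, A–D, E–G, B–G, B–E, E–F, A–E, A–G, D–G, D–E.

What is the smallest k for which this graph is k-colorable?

5

B, D, E, F, G form a clique, so at least 5 colors are needed.
5 colors suffice: color red → {G}; color blue → {E}; color green → {B, C}; color yellow → {D}; color purple → {A, F}. Each edge has distinct colors on its endpoints.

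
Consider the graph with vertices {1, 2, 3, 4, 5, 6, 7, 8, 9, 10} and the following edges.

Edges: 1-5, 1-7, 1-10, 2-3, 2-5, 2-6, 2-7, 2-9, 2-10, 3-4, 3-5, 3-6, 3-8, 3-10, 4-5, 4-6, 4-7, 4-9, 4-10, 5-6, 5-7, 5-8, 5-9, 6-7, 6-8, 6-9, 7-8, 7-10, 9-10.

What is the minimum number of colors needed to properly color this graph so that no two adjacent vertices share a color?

2, 5, 6, 7 are pairwise adjacent (a clique of size 4), so at least 4 colors are needed.
4 colors suffice: color red → {5, 10}; color blue → {3, 7, 9}; color green → {1, 6}; color yellow → {2, 4, 8}. No two adjacent vertices share a color.

4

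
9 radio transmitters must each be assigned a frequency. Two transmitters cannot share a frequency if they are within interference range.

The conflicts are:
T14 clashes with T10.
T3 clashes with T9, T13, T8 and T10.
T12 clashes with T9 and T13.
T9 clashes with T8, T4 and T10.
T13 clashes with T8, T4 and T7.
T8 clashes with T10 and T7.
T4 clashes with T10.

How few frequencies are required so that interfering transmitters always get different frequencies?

4

T3, T9, T8, T10 all conflict with each other, so at least 4 frequencies are needed.
4 frequencies suffice: frequency 1 → {T14, T12, T8, T4}; frequency 2 → {T9, T13}; frequency 3 → {T10, T7}; frequency 4 → {T3}. No two conflicting transmitters share a frequency.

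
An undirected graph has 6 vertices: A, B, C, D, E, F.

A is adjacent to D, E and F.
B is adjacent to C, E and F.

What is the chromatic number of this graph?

B and E are adjacent, so at least 2 colors are needed.
2 colors suffice: color red → {A, B}; color blue → {C, D, E, F}. No two adjacent vertices share a color.

2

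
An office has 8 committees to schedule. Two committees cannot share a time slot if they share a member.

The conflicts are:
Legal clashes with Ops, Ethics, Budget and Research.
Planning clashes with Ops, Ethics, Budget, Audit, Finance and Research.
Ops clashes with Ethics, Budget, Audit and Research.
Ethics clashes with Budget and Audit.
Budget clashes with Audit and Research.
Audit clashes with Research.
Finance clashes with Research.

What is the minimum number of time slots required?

Planning, Ops, Ethics, Budget, Audit pairwise conflict, so at least 5 time slots are needed.
5 time slots suffice: Legal=2, Planning=2, Ops=1, Ethics=4, Budget=3, Audit=5, Finance=1, Research=4. No two conflicting committees share a time slot.

5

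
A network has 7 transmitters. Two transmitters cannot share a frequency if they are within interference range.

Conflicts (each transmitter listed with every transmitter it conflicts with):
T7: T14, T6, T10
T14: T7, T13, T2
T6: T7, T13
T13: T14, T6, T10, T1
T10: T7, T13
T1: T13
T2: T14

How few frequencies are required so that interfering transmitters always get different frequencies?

T7 and T6 conflict, so at least 2 frequencies are needed.
Using 2 frequencies: T7=1, T14=2, T6=2, T13=1, T10=2, T1=2, T2=1. Every pair that conflicts lands in different frequencies.

2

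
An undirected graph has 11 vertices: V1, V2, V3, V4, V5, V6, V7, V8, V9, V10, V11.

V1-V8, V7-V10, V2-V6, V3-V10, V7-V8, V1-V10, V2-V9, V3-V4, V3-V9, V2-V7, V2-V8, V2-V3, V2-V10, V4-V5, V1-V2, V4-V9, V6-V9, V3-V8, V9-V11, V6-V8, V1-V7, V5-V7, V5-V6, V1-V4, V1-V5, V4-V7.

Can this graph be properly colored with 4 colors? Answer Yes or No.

Yes

The chromatic number is 4. V1, V2, V7, V10 form a clique, so at least 4 colors are needed.
A valid assignment using 4 colors: V1=3, V2=1, V3=3, V4=1, V5=4, V6=3, V7=2, V8=4, V9=2, V10=4, V11=1.
That is already a proper 4-coloring.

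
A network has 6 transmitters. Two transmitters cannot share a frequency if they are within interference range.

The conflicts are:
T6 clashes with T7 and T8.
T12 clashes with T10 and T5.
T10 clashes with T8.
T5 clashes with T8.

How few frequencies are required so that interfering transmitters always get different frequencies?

2

T5 and T8 conflict, so at least 2 frequencies are needed.
Using 2 frequencies: T6=2, T12=1, T7=1, T10=2, T5=2, T8=1. Every pair that conflicts lands in different frequencies.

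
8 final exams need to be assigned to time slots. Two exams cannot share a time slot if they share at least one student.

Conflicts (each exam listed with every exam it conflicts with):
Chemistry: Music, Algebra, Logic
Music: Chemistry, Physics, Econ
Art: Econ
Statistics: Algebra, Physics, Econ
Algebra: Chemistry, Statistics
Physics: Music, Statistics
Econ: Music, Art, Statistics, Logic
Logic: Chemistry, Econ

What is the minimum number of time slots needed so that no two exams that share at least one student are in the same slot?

3

The cycle Music-Physics-Statistics-Algebra-Chemistry-Music has odd length 5, so it cannot be 2-colored; at least 3 time slots are needed.
A valid assignment using 3 time slots: Chemistry=1, Music=2, Art=2, Statistics=2, Algebra=3, Physics=1, Econ=1, Logic=2. Each listed conflict is separated.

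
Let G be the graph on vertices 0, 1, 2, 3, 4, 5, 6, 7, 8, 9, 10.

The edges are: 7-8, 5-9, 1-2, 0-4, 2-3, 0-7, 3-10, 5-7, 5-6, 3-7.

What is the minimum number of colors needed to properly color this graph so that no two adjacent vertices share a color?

2

5 and 6 are adjacent, so at least 2 colors are needed.
2 colors suffice: 0=blue, 1=blue, 2=red, 3=blue, 4=red, 5=blue, 6=red, 7=red, 8=blue, 9=red, 10=red. Each edge has distinct colors on its endpoints.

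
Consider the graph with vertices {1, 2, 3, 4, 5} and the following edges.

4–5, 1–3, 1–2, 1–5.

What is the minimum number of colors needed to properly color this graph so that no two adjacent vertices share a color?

2

4 and 5 are adjacent, so at least 2 colors are needed.
A valid assignment using 2 colors: 1=a, 2=b, 3=b, 4=a, 5=b. No two adjacent vertices share a color.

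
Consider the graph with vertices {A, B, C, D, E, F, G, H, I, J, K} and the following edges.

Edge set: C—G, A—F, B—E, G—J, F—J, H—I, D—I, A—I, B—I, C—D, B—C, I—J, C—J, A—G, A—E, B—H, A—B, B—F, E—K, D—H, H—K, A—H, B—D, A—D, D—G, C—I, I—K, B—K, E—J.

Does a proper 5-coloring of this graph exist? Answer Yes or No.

The chromatic number is 5. A, B, D, H, I form a clique, so at least 5 colors are needed.
5 colors suffice: color red → {B, J}; color blue → {A, C, K}; color green → {E, F, G, I}; color yellow → {D}; color purple → {H}.
That is already a proper 5-coloring.

Yes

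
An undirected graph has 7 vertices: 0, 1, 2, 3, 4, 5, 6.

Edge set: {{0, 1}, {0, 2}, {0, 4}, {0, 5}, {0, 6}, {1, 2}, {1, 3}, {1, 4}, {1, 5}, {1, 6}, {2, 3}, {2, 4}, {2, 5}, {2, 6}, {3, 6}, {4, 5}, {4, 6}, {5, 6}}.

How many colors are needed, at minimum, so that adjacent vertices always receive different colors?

6

0, 1, 2, 4, 5, 6 form a clique, so at least 6 colors are needed.
A valid assignment using 6 colors: 0=yellow, 1=red, 2=blue, 3=yellow, 4=orange, 5=purple, 6=green. Every edge joins two different colors.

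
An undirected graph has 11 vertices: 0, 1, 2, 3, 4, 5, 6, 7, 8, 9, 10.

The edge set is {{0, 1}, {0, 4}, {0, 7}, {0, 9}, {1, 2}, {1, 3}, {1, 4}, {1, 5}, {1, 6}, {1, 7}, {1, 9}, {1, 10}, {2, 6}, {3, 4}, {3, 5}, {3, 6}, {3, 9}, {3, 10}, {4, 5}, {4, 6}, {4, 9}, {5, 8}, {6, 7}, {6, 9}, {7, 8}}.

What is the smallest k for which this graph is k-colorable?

1, 3, 4, 6, 9 are mutually adjacent (a clique of size 5), so at least 5 colors are needed.
One proper 5-coloring: 0=green, 1=red, 2=blue, 3=green, 4=blue, 5=yellow, 6=yellow, 7=blue, 8=red, 9=purple, 10=blue. Every edge joins two different colors.

5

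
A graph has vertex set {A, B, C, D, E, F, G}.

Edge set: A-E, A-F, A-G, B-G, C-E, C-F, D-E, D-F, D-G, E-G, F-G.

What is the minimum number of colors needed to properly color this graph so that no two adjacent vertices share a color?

3

D, F, G form a triangle, so at least 3 colors are needed.
A valid assignment using 3 colors: A=3, B=2, C=1, D=3, E=2, F=2, G=1. Every edge joins two different colors.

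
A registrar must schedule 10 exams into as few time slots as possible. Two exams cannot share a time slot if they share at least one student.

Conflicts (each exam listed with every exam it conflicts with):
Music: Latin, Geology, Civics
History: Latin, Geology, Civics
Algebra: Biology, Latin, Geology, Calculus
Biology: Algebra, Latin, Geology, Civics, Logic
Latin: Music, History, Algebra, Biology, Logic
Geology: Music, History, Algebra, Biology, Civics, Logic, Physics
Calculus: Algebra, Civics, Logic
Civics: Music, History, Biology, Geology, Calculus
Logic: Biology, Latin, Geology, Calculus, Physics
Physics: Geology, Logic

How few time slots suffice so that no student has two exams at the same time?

Geology, Logic, Physics all conflict with each other, so at least 3 time slots are needed.
3 time slots suffice: time slot 1 → {Latin, Geology, Calculus}; time slot 2 → {Music, History, Biology, Physics}; time slot 3 → {Algebra, Civics, Logic}. No two conflicting exams share a time slot.

3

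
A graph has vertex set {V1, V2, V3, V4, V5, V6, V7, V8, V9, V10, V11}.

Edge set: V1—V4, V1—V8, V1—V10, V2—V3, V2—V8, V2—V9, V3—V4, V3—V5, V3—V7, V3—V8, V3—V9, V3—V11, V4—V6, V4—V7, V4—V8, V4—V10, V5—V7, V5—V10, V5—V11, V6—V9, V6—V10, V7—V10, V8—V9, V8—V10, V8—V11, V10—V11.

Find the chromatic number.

V2, V3, V8, V9 are pairwise adjacent (a clique of size 4), so at least 4 colors are needed.
One proper 4-coloring: V1=4, V2=4, V3=1, V4=3, V5=3, V6=2, V7=2, V8=2, V9=3, V10=1, V11=4. No two adjacent vertices share a color.

4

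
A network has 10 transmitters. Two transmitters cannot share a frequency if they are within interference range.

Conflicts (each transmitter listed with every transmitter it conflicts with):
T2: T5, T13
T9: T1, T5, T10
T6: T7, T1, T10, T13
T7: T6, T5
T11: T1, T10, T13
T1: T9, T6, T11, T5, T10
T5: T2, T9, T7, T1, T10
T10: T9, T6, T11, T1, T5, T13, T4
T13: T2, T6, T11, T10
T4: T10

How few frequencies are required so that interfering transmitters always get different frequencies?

4

T9, T1, T5, T10 pairwise conflict, so at least 4 frequencies are needed.
4 frequencies suffice: frequency 1 → {T2, T7, T10}; frequency 2 → {T1, T13, T4}; frequency 3 → {T6, T11, T5}; frequency 4 → {T9}. No two conflicting transmitters share a frequency.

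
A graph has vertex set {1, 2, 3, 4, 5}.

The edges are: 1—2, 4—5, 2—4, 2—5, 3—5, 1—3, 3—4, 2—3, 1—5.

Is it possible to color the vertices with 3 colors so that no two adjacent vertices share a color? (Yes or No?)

No

2, 3, 4, 5 are pairwise adjacent (a clique of size 4), so at least 4 colors are needed.
So 3 colors are not enough.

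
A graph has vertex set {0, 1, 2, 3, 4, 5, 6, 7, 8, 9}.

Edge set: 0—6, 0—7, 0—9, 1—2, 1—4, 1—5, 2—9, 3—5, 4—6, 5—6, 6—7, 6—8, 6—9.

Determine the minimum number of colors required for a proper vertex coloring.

0, 6, 7 are pairwise adjacent, so at least 3 colors are needed.
A valid assignment using 3 colors: 0=blue, 1=red, 2=blue, 3=red, 4=blue, 5=blue, 6=red, 7=green, 8=blue, 9=green. No two adjacent vertices share a color.

3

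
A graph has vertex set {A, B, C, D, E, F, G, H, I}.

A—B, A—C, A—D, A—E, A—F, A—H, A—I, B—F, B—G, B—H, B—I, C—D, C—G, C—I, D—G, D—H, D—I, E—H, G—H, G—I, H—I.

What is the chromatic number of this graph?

D, G, H, I are pairwise adjacent (a clique of size 4), so at least 4 colors are needed.
A valid assignment using 4 colors: A=1, B=4, C=3, D=4, E=2, F=2, G=1, H=3, I=2. No two adjacent vertices share a color.

4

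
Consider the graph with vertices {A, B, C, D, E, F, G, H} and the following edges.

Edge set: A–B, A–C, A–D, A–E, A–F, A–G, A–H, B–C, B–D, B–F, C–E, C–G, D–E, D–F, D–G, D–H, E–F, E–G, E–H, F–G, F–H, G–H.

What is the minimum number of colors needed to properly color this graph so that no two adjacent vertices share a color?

A, D, E, F, G, H are pairwise adjacent (a clique of size 6), so at least 6 colors are needed.
6 colors suffice: A=1, B=2, C=3, D=3, E=2, F=4, G=5, H=6. Every edge joins two different colors.

6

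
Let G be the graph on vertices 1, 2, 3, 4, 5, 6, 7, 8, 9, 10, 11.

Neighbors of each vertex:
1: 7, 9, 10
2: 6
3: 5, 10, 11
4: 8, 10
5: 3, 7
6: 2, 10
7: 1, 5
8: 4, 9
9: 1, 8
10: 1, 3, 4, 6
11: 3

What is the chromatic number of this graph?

The cycle 7-5-3-10-1-7 has odd length 5, so it cannot be 2-colored; at least 3 colors are needed.
3 colors suffice: color red → {2, 7, 8, 10, 11}; color blue → {1, 3, 4, 6}; color green → {5, 9}. Each edge has distinct colors on its endpoints.

3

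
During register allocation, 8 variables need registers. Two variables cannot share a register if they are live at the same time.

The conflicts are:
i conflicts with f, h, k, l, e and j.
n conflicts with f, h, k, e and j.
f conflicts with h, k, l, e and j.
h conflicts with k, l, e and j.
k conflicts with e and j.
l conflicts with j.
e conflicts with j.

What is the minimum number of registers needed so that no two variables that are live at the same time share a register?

i, f, h, k, e, j are mutually in conflict, so at least 6 registers are needed.
Using 6 registers: i=5, n=5, f=1, h=3, k=6, l=4, e=4, j=2. Each listed conflict is separated.

6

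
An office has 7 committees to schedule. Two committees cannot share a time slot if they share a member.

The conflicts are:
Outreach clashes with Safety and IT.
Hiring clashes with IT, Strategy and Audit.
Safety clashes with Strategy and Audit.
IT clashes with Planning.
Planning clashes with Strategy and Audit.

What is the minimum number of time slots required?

3

The cycle IT-Hiring-Audit-Safety-Outreach-IT has odd length 5, so it cannot be 2-colored; at least 3 time slots are needed.
3 time slots suffice: Outreach=3, Hiring=2, Safety=2, IT=1, Planning=2, Strategy=1, Audit=1. Each listed conflict is separated.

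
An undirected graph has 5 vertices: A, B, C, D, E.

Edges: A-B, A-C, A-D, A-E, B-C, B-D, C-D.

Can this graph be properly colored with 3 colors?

No

A, B, C, D form a clique, so at least 4 colors are needed.
So 3 colors are not enough.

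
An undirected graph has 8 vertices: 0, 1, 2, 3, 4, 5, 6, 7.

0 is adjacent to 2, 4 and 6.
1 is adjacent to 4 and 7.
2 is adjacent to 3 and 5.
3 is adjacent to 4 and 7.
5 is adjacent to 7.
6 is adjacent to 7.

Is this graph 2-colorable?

No

The cycle 6-7-5-2-0-6 has odd length 5, so it cannot be 2-colored; at least 3 colors are needed.
So 2 colors are not enough.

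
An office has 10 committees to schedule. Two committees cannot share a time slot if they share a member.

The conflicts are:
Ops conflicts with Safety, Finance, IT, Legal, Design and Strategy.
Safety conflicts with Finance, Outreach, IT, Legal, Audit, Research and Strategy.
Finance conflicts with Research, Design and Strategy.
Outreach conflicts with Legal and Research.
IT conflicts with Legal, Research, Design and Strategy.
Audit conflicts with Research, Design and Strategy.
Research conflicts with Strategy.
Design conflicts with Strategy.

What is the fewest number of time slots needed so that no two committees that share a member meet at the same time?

Ops, Finance, Design, Strategy all conflict with each other, so at least 4 time slots are needed.
4 time slots suffice: time slot 1 → {Safety, Design}; time slot 2 → {Legal, Strategy}; time slot 3 → {Ops, Research}; time slot 4 → {Finance, Outreach, IT, Audit}. Each listed conflict is separated.

4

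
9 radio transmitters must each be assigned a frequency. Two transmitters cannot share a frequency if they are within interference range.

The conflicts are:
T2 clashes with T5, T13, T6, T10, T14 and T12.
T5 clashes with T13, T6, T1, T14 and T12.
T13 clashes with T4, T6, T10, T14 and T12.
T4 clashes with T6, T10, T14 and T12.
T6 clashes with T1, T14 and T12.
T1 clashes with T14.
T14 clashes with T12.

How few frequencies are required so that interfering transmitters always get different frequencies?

6

T2, T5, T13, T6, T14, T12 are mutually in conflict, so at least 6 frequencies are needed.
6 frequencies suffice: frequency 1 → {T6, T10}; frequency 2 → {T13, T1}; frequency 3 → {T14}; frequency 4 → {T2, T4}; frequency 5 → {T12}; frequency 6 → {T5}. Every pair that conflicts lands in different frequencies.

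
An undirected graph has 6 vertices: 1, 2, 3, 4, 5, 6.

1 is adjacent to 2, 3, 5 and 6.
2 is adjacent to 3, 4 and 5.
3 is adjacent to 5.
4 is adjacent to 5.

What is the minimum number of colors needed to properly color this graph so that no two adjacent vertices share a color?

4

1, 2, 3, 5 are pairwise adjacent (a clique of size 4), so at least 4 colors are needed.
4 colors suffice: color a → {1, 4}; color b → {2, 6}; color c → {5}; color d → {3}. Each edge has distinct colors on its endpoints.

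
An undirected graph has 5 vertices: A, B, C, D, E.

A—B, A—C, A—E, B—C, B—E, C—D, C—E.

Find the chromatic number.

A, B, C, E are mutually adjacent (a clique of size 4), so at least 4 colors are needed.
4 colors suffice: A=4, B=2, C=1, D=2, E=3. No two adjacent vertices share a color.

4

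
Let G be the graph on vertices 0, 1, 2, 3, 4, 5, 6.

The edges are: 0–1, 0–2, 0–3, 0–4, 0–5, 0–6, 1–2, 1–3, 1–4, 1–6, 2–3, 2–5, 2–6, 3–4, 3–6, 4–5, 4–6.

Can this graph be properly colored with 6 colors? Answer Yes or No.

The chromatic number is 5. 0, 1, 2, 3, 6 form a clique, so at least 5 colors are needed.
A valid assignment using 5 colors: 0=a, 1=c, 2=d, 3=b, 4=d, 5=b, 6=e.
Since 6 ≥ 5, a proper 6-coloring certainly exists.

Yes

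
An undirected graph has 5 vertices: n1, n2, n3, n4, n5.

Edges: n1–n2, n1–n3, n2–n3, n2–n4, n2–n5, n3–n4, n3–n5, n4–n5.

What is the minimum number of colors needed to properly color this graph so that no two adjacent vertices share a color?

4

n2, n3, n4, n5 form a clique, so at least 4 colors are needed.
4 colors suffice: color 1 → {n3}; color 2 → {n2}; color 3 → {n1, n5}; color 4 → {n4}. Each edge has distinct colors on its endpoints.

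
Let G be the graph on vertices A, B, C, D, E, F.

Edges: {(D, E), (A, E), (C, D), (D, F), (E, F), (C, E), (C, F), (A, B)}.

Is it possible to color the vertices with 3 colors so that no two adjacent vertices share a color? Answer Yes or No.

No

C, D, E, F are mutually adjacent (a clique of size 4), so at least 4 colors are needed.
So 3 colors are not enough.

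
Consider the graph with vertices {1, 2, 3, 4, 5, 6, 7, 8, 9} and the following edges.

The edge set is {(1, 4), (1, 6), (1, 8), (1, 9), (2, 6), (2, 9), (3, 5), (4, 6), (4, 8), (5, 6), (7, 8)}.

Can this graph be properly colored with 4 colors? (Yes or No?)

Yes

The chromatic number is 3. 1, 4, 6 form a triangle, so at least 3 colors are needed.
3 colors suffice: color a → {3, 6, 8, 9}; color b → {1, 2, 5, 7}; color c → {4}.
Since 4 ≥ 3, a proper 4-coloring certainly exists.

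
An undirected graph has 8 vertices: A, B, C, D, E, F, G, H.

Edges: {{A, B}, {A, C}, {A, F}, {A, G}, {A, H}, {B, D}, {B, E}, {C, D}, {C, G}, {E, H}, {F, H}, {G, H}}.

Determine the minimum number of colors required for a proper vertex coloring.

A, C, G are mutually adjacent, so at least 3 colors are needed.
3 colors suffice: color 1 → {A, D, E}; color 2 → {B, C, H}; color 3 → {F, G}. Every edge joins two different colors.

3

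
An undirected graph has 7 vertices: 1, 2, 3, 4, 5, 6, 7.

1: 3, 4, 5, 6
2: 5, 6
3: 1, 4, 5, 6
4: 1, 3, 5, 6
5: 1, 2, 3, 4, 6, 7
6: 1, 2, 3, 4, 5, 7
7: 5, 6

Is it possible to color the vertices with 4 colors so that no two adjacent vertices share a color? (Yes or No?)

No

1, 3, 4, 5, 6 are mutually adjacent (a clique of size 5), so at least 5 colors are needed.
So 4 colors are not enough.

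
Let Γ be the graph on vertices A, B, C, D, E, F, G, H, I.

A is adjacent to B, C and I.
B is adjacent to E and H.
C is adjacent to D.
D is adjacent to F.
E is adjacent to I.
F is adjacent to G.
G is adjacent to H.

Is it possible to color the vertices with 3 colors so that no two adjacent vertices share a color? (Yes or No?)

The chromatic number is 3. The cycle G-H-B-A-C-D-F-G has odd length 7, so it cannot be 2-colored; at least 3 colors are needed.
3 colors suffice: color 1 → {A, E, F, H}; color 2 → {B, C, G, I}; color 3 → {D}.
That is already a proper 3-coloring.

Yes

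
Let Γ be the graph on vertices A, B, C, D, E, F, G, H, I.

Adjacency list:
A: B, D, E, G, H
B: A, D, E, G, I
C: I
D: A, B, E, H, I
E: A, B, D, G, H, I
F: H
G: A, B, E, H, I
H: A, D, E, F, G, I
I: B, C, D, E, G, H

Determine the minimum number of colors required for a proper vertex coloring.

D, E, H, I are mutually adjacent (a clique of size 4), so at least 4 colors are needed.
4 colors suffice: color 1 → {A, F, I}; color 2 → {B, C, H}; color 3 → {E}; color 4 → {D, G}. Each edge has distinct colors on its endpoints.

4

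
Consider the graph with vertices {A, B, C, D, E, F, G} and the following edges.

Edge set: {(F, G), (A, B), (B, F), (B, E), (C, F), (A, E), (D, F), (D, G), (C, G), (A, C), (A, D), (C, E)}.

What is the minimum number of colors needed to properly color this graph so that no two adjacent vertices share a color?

3

D, F, G are mutually adjacent, so at least 3 colors are needed.
3 colors suffice: color 1 → {A, F}; color 2 → {B, C, D}; color 3 → {E, G}. Each edge has distinct colors on its endpoints.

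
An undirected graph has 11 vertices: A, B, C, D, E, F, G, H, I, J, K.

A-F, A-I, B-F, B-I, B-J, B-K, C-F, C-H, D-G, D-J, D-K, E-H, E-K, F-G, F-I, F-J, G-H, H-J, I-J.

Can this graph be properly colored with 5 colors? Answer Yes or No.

Yes

The chromatic number is 4. B, F, I, J are pairwise adjacent (a clique of size 4), so at least 4 colors are needed.
4 colors suffice: color red → {D, F, H}; color blue → {A, C, G, J, K}; color green → {E, I}; color yellow → {B}.
Since 5 ≥ 4, a proper 5-coloring certainly exists.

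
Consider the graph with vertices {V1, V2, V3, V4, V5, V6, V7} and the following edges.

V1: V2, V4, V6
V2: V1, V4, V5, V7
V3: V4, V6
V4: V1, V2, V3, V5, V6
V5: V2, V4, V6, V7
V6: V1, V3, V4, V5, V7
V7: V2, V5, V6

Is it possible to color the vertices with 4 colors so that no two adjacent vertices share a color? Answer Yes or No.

Yes

The chromatic number is 3. V5, V6, V7 are mutually adjacent, so at least 3 colors are needed.
3 colors suffice: V1=3, V2=1, V3=3, V4=2, V5=3, V6=1, V7=2.
Since 4 ≥ 3, a proper 4-coloring certainly exists.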